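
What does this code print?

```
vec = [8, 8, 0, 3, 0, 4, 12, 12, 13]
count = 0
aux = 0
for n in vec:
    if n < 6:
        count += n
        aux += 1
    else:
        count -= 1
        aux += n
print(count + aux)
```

59

n=8: not <6, count = 0-1 = -1; aux=8
n=8: not <6, count = (-1)-1 = -2; aux=16
n=0: <6, count = (-2)+0 = -2; aux=17
n=3: <6, count = (-2)+3 = 1; aux=18
n=0: <6, count = 1+0 = 1; aux=19
n=4: <6, count = 1+4 = 5; aux=20
n=12: not <6, count = 5-1 = 4; aux=32
n=12: not <6, count = 4-1 = 3; aux=44
n=13: not <6, count = 3-1 = 2; aux=57
count+aux = 2+57 = 59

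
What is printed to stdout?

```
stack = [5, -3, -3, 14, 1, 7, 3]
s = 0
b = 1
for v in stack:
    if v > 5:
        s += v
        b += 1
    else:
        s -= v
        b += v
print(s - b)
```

v=5: not >5, s = 0-5 = -5; b=6
v=-3: not >5, s = (-5)-(-3) = -2; b=3
v=-3: not >5, s = (-2)-(-3) = 1; b=0
v=14: >5, s = 1+14 = 15; b=1
v=1: not >5, s = 15-1 = 14; b=2
v=7: >5, s = 14+7 = 21; b=3
v=3: not >5, s = 21-3 = 18; b=6
s-b = 18-6 = 12

12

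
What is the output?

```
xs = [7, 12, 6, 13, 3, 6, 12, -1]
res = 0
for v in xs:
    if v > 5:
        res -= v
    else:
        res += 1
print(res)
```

v=7: >5, res = 0-7 = -7
v=12: >5, res = (-7)-12 = -19
v=6: >5, res = (-19)-6 = -25
v=13: >5, res = (-25)-13 = -38
v=3: not >5, res = (-38)+1 = -37
v=6: >5, res = (-37)-6 = -43
v=12: >5, res = (-43)-12 = -55
v=-1: not >5, res = (-55)+1 = -54

-54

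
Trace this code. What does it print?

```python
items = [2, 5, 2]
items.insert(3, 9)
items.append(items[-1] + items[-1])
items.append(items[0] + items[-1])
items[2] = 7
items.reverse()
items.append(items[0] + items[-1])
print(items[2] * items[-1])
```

198

insert 9 at 3 → [2, 5, 2, 9]
append items[-1]+items[-1] = 9+9 = 18 → [2, 5, 2, 9, 18]
append items[0]+items[-1] = 2+18 = 20 → [2, 5, 2, 9, 18, 20]
items[2] = 7 → [2, 5, 7, 9, 18, 20]
reverse → [20, 18, 9, 7, 5, 2]
append items[0]+items[-1] = 20+2 = 22 → [20, 18, 9, 7, 5, 2, 22]
items[2]*items[-1] = 9*22 = 198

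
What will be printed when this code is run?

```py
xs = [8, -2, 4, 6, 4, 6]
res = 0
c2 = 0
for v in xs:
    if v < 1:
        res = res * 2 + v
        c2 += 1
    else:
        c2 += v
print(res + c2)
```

v=8: not <1; c2=8
v=-2: <1, res = 0*2+(-2) = -2; c2=9
v=4: not <1; c2=13
v=6: not <1; c2=19
v=4: not <1; c2=23
v=6: not <1; c2=29
res+c2 = (-2)+29 = 27

27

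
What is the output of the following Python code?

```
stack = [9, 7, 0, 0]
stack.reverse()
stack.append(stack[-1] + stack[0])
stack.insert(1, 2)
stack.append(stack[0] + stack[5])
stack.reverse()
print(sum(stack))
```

reverse → [0, 0, 7, 9]
append stack[-1]+stack[0] = 9+0 = 9 → [0, 0, 7, 9, 9]
insert 2 at 1 → [0, 2, 0, 7, 9, 9]
append stack[0]+stack[5] = 0+9 = 9 → [0, 2, 0, 7, 9, 9, 9]
reverse → [9, 9, 9, 7, 0, 2, 0]
sum = 36

36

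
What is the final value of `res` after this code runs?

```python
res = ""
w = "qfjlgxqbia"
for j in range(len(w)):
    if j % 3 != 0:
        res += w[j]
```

'fjgxbi'

j=0: skip
j=1: add 'f' → 'f'
j=2: add 'j' → 'fj'
j=3: skip
j=4: add 'g' → 'fjg'
j=5: add 'x' → 'fjgx'
j=6: skip
j=7: add 'b' → 'fjgxb'
j=8: add 'i' → 'fjgxbi'
j=9: skip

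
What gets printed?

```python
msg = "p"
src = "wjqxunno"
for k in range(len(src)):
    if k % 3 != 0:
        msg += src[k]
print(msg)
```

pjquno

k=0: skip
k=1: add 'j' → 'pj'
k=2: add 'q' → 'pjq'
k=3: skip
k=4: add 'u' → 'pjqu'
k=5: add 'n' → 'pjqun'
k=6: skip
k=7: add 'o' → 'pjquno'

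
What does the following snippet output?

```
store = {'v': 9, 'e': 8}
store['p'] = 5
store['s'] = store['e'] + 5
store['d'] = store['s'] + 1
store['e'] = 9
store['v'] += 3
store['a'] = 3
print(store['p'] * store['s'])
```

store['p'] = 5 → {'v': 9, 'e': 8, 'p': 5}
store['s'] = store['e']+5 = 13 → {'v': 9, 'e': 8, 'p': 5, 's': 13}
store['d'] = store['s']+1 = 14 → {'v': 9, 'e': 8, 'p': 5, 's': 13, 'd': 14}
store['e'] = 9 → {'v': 9, 'e': 9, 'p': 5, 's': 13, 'd': 14}
store['v'] = 9+3 = 12 → {'v': 12, 'e': 9, 'p': 5, 's': 13, 'd': 14}
store['a'] = 3 → {'v': 12, 'e': 9, 'p': 5, 's': 13, 'd': 14, 'a': 3}
store['p']*store['s'] = 5*13 = 65

65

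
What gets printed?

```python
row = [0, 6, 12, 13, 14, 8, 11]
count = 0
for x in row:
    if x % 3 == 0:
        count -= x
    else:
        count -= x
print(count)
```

x=0: %3==0, count = 0-0 = 0
x=6: %3==0, count = 0-6 = -6
x=12: %3==0, count = (-6)-12 = -18
x=13: not %3==0, count = (-18)-13 = -31
x=14: not %3==0, count = (-31)-14 = -45
x=8: not %3==0, count = (-45)-8 = -53
x=11: not %3==0, count = (-53)-11 = -64

-64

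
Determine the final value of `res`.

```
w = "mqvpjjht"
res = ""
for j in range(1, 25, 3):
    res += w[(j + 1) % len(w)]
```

'vjmphqjt'

j=1: add w[2]='v' → 'v'
j=4: add w[5]='j' → 'vj'
j=7: add w[0]='m' → 'vjm'
j=10: add w[3]='p' → 'vjmp'
j=13: add w[6]='h' → 'vjmph'
j=16: add w[1]='q' → 'vjmphq'
j=19: add w[4]='j' → 'vjmphqj'
j=22: add w[7]='t' → 'vjmphqjt'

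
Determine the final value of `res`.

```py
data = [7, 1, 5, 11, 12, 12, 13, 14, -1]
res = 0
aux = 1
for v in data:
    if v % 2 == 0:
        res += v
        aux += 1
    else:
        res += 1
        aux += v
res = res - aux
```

4

v=7: not even, res = 0+1 = 1; aux=8
v=1: not even, res = 1+1 = 2; aux=9
v=5: not even, res = 2+1 = 3; aux=14
v=11: not even, res = 3+1 = 4; aux=25
v=12: even, res = 4+12 = 16; aux=26
v=12: even, res = 16+12 = 28; aux=27
v=13: not even, res = 28+1 = 29; aux=40
v=14: even, res = 29+14 = 43; aux=41
v=-1: not even, res = 43+1 = 44; aux=40
res-aux = 44-40 = 4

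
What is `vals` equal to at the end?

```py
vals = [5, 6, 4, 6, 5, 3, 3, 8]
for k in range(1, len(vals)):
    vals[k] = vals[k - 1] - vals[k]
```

[5, -1, -5, -11, -16, -19, -22, -30]

k=1: vals[1] = 5-6 = -1 → [5, -1, 4, 6, 5, 3, 3, 8]
k=2: vals[2] = (-1)-4 = -5 → [5, -1, -5, 6, 5, 3, 3, 8]
k=3: vals[3] = (-5)-6 = -11 → [5, -1, -5, -11, 5, 3, 3, 8]
k=4: vals[4] = (-11)-5 = -16 → [5, -1, -5, -11, -16, 3, 3, 8]
k=5: vals[5] = (-16)-3 = -19 → [5, -1, -5, -11, -16, -19, 3, 8]
k=6: vals[6] = (-19)-3 = -22 → [5, -1, -5, -11, -16, -19, -22, 8]
k=7: vals[7] = (-22)-8 = -30 → [5, -1, -5, -11, -16, -19, -22, -30]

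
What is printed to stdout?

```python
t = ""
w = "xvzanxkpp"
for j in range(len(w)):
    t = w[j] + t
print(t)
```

j=0: prepend 'x' → 'x'
j=1: prepend 'v' → 'vx'
j=2: prepend 'z' → 'zvx'
j=3: prepend 'a' → 'azvx'
j=4: prepend 'n' → 'nazvx'
j=5: prepend 'x' → 'xnazvx'
j=6: prepend 'k' → 'kxnazvx'
j=7: prepend 'p' → 'pkxnazvx'
j=8: prepend 'p' → 'ppkxnazvx'

ppkxnazvx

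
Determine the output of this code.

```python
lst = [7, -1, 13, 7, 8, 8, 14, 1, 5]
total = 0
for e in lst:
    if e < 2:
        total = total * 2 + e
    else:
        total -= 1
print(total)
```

e=7: not <2, total = 0-1 = -1
e=-1: <2, total = (-1)*2+(-1) = -3
e=13: not <2, total = (-3)-1 = -4
e=7: not <2, total = (-4)-1 = -5
e=8: not <2, total = (-5)-1 = -6
e=8: not <2, total = (-6)-1 = -7
e=14: not <2, total = (-7)-1 = -8
e=1: <2, total = (-8)*2+1 = -15
e=5: not <2, total = (-15)-1 = -16

-16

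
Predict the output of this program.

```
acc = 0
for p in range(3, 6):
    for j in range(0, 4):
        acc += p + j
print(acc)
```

66

p=3,j=0: acc = 0+3 = 3
p=3,j=1: acc = 3+4 = 7
p=3,j=2: acc = 7+5 = 12
p=3,j=3: acc = 12+6 = 18
p=4,j=0: acc = 18+4 = 22
p=4,j=1: acc = 22+5 = 27
p=4,j=2: acc = 27+6 = 33
p=4,j=3: acc = 33+7 = 40
p=5,j=0: acc = 40+5 = 45
p=5,j=1: acc = 45+6 = 51
p=5,j=2: acc = 51+7 = 58
p=5,j=3: acc = 58+8 = 66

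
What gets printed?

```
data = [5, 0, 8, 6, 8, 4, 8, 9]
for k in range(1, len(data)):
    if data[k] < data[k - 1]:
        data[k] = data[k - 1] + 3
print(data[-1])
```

k=1: 0<5, data[1] = 5+3 = 8 → [5, 8, 8, 6, 8, 4, 8, 9]
k=2: 8>=8, unchanged → [5, 8, 8, 6, 8, 4, 8, 9]
k=3: 6<8, data[3] = 8+3 = 11 → [5, 8, 8, 11, 8, 4, 8, 9]
k=4: 8<11, data[4] = 11+3 = 14 → [5, 8, 8, 11, 14, 4, 8, 9]
k=5: 4<14, data[5] = 14+3 = 17 → [5, 8, 8, 11, 14, 17, 8, 9]
k=6: 8<17, data[6] = 17+3 = 20 → [5, 8, 8, 11, 14, 17, 20, 9]
k=7: 9<20, data[7] = 20+3 = 23 → [5, 8, 8, 11, 14, 17, 20, 23]

23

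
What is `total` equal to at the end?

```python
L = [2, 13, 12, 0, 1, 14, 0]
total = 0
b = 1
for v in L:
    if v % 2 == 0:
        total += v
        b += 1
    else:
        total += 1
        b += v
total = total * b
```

600

v=2: even, total = 0+2 = 2; b=2
v=13: not even, total = 2+1 = 3; b=15
v=12: even, total = 3+12 = 15; b=16
v=0: even, total = 15+0 = 15; b=17
v=1: not even, total = 15+1 = 16; b=18
v=14: even, total = 16+14 = 30; b=19
v=0: even, total = 30+0 = 30; b=20
total*b = 30*20 = 600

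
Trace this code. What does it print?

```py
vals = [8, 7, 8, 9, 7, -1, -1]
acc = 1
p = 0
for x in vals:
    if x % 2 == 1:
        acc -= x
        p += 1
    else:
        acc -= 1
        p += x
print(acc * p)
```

-462

x=8: not odd, acc = 1-1 = 0; p=8
x=7: odd, acc = 0-7 = -7; p=9
x=8: not odd, acc = (-7)-1 = -8; p=17
x=9: odd, acc = (-8)-9 = -17; p=18
x=7: odd, acc = (-17)-7 = -24; p=19
x=-1: odd, acc = (-24)-(-1) = -23; p=20
x=-1: odd, acc = (-23)-(-1) = -22; p=21
acc*p = (-22)*21 = -462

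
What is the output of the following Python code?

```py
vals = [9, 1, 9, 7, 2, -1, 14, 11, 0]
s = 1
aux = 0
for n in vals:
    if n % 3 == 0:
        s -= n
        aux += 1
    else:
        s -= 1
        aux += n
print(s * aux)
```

-851

n=9: %3==0, s = 1-9 = -8; aux=1
n=1: not %3==0, s = (-8)-1 = -9; aux=2
n=9: %3==0, s = (-9)-9 = -18; aux=3
n=7: not %3==0, s = (-18)-1 = -19; aux=10
n=2: not %3==0, s = (-19)-1 = -20; aux=12
n=-1: not %3==0, s = (-20)-1 = -21; aux=11
n=14: not %3==0, s = (-21)-1 = -22; aux=25
n=11: not %3==0, s = (-22)-1 = -23; aux=36
n=0: %3==0, s = (-23)-0 = -23; aux=37
s*aux = (-23)*37 = -851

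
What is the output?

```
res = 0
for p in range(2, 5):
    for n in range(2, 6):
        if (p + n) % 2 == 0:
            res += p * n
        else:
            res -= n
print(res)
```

p=2,n=2: even sum, res = 0+4 = 4
p=2,n=3: odd sum, res = 4-3 = 1
p=2,n=4: even sum, res = 1+8 = 9
p=2,n=5: odd sum, res = 9-5 = 4
p=3,n=2: odd sum, res = 4-2 = 2
p=3,n=3: even sum, res = 2+9 = 11
p=3,n=4: odd sum, res = 11-4 = 7
p=3,n=5: even sum, res = 7+15 = 22
p=4,n=2: even sum, res = 22+8 = 30
p=4,n=3: odd sum, res = 30-3 = 27
p=4,n=4: even sum, res = 27+16 = 43
p=4,n=5: odd sum, res = 43-5 = 38

38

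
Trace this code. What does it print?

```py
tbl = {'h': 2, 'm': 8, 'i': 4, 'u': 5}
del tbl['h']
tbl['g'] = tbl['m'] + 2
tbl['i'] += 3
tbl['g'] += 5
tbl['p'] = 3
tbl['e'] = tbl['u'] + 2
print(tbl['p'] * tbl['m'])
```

24

del 'h' → {'m': 8, 'i': 4, 'u': 5}
tbl['g'] = tbl['m']+2 = 10 → {'m': 8, 'i': 4, 'u': 5, 'g': 10}
tbl['i'] = 4+3 = 7 → {'m': 8, 'i': 7, 'u': 5, 'g': 10}
tbl['g'] = 10+5 = 15 → {'m': 8, 'i': 7, 'u': 5, 'g': 15}
tbl['p'] = 3 → {'m': 8, 'i': 7, 'u': 5, 'g': 15, 'p': 3}
tbl['e'] = tbl['u']+2 = 7 → {'m': 8, 'i': 7, 'u': 5, 'g': 15, 'p': 3, 'e': 7}
tbl['p']*tbl['m'] = 3*8 = 24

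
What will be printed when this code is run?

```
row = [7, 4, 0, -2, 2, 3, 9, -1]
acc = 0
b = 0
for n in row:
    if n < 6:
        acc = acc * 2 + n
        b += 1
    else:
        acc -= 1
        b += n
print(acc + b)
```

n=7: not <6, acc = 0-1 = -1; b=7
n=4: <6, acc = (-1)*2+4 = 2; b=8
n=0: <6, acc = 2*2+0 = 4; b=9
n=-2: <6, acc = 4*2+(-2) = 6; b=10
n=2: <6, acc = 6*2+2 = 14; b=11
n=3: <6, acc = 14*2+3 = 31; b=12
n=9: not <6, acc = 31-1 = 30; b=21
n=-1: <6, acc = 30*2+(-1) = 59; b=22
acc+b = 59+22 = 81

81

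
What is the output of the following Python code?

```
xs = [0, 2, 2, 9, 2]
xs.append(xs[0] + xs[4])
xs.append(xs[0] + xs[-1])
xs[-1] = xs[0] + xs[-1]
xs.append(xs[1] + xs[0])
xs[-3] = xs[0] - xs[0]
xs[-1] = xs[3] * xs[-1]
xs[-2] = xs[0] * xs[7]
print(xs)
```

[0, 2, 2, 9, 2, 0, 0, 18]

append xs[0]+xs[4] = 0+2 = 2 → [0, 2, 2, 9, 2, 2]
append xs[0]+xs[-1] = 0+2 = 2 → [0, 2, 2, 9, 2, 2, 2]
xs[-1] = xs[0]+xs[-1] = 0+2 = 2 → [0, 2, 2, 9, 2, 2, 2]
append xs[1]+xs[0] = 2+0 = 2 → [0, 2, 2, 9, 2, 2, 2, 2]
xs[-3] = xs[0]-xs[0] = 0-0 = 0 → [0, 2, 2, 9, 2, 0, 2, 2]
xs[-1] = xs[3]*xs[-1] = 9*2 = 18 → [0, 2, 2, 9, 2, 0, 2, 18]
xs[-2] = xs[0]*xs[7] = 0*18 = 0 → [0, 2, 2, 9, 2, 0, 0, 18]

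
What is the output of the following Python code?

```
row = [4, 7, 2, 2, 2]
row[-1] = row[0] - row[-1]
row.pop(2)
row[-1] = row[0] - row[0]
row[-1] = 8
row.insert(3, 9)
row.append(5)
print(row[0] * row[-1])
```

20

row[-1] = row[0]-row[-1] = 4-2 = 2 → [4, 7, 2, 2, 2]
pop(2) removes 2 → [4, 7, 2, 2]
row[-1] = row[0]-row[0] = 4-4 = 0 → [4, 7, 2, 0]
row[-1] = 8 → [4, 7, 2, 8]
insert 9 at 3 → [4, 7, 2, 9, 8]
append 5 → [4, 7, 2, 9, 8, 5]
row[0]*row[-1] = 4*5 = 20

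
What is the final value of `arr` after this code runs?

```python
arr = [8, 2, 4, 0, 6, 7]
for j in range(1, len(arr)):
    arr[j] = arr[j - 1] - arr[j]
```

[8, 6, 2, 2, -4, -11]

j=1: arr[1] = 8-2 = 6 → [8, 6, 4, 0, 6, 7]
j=2: arr[2] = 6-4 = 2 → [8, 6, 2, 0, 6, 7]
j=3: arr[3] = 2-0 = 2 → [8, 6, 2, 2, 6, 7]
j=4: arr[4] = 2-6 = -4 → [8, 6, 2, 2, -4, 7]
j=5: arr[5] = (-4)-7 = -11 → [8, 6, 2, 2, -4, -11]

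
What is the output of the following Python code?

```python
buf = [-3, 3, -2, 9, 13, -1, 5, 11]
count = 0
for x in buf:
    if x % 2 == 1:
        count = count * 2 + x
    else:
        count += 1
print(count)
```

x=-3: odd, count = 0*2+(-3) = -3
x=3: odd, count = (-3)*2+3 = -3
x=-2: not odd, count = (-3)+1 = -2
x=9: odd, count = (-2)*2+9 = 5
x=13: odd, count = 5*2+13 = 23
x=-1: odd, count = 23*2+(-1) = 45
x=5: odd, count = 45*2+5 = 95
x=11: odd, count = 95*2+11 = 201

201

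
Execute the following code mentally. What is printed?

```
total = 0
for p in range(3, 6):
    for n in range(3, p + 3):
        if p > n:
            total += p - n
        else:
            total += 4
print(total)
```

40

p=3,n=3: not 3>3, total = 0+4 = 4
p=3,n=4: not 3>4, total = 4+4 = 8
p=3,n=5: not 3>5, total = 8+4 = 12
p=4,n=3: 4>3, total = 12+1 = 13
p=4,n=4: not 4>4, total = 13+4 = 17
p=4,n=5: not 4>5, total = 17+4 = 21
p=4,n=6: not 4>6, total = 21+4 = 25
p=5,n=3: 5>3, total = 25+2 = 27
p=5,n=4: 5>4, total = 27+1 = 28
p=5,n=5: not 5>5, total = 28+4 = 32
p=5,n=6: not 5>6, total = 32+4 = 36
p=5,n=7: not 5>7, total = 36+4 = 40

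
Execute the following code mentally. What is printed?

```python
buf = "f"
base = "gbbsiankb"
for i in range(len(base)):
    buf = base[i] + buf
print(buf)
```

i=0: prepend 'g' → 'gf'
i=1: prepend 'b' → 'bgf'
i=2: prepend 'b' → 'bbgf'
i=3: prepend 's' → 'sbbgf'
i=4: prepend 'i' → 'isbbgf'
i=5: prepend 'a' → 'aisbbgf'
i=6: prepend 'n' → 'naisbbgf'
i=7: prepend 'k' → 'knaisbbgf'
i=8: prepend 'b' → 'bknaisbbgf'

bknaisbbgf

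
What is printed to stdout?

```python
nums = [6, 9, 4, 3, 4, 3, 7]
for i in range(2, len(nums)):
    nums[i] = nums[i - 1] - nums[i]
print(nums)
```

i=2: nums[2] = 9-4 = 5 → [6, 9, 5, 3, 4, 3, 7]
i=3: nums[3] = 5-3 = 2 → [6, 9, 5, 2, 4, 3, 7]
i=4: nums[4] = 2-4 = -2 → [6, 9, 5, 2, -2, 3, 7]
i=5: nums[5] = (-2)-3 = -5 → [6, 9, 5, 2, -2, -5, 7]
i=6: nums[6] = (-5)-7 = -12 → [6, 9, 5, 2, -2, -5, -12]

[6, 9, 5, 2, -2, -5, -12]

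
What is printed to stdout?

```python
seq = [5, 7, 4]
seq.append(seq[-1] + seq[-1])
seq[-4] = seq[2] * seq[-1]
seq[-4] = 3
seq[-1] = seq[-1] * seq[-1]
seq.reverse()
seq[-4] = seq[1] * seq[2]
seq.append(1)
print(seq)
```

append seq[-1]+seq[-1] = 4+4 = 8 → [5, 7, 4, 8]
seq[-4] = seq[2]*seq[-1] = 4*8 = 32 → [32, 7, 4, 8]
seq[-4] = 3 → [3, 7, 4, 8]
seq[-1] = seq[-1]*seq[-1] = 8*8 = 64 → [3, 7, 4, 64]
reverse → [64, 4, 7, 3]
seq[-4] = seq[1]*seq[2] = 4*7 = 28 → [28, 4, 7, 3]
append 1 → [28, 4, 7, 3, 1]

[28, 4, 7, 3, 1]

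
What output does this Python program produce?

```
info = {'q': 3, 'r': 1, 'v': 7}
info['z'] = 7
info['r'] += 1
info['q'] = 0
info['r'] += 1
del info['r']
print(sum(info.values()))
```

info['z'] = 7 → {'q': 3, 'r': 1, 'v': 7, 'z': 7}
info['r'] = 1+1 = 2 → {'q': 3, 'r': 2, 'v': 7, 'z': 7}
info['q'] = 0 → {'q': 0, 'r': 2, 'v': 7, 'z': 7}
info['r'] = 2+1 = 3 → {'q': 0, 'r': 3, 'v': 7, 'z': 7}
del 'r' → {'q': 0, 'v': 7, 'z': 7}
sum of values = 14

14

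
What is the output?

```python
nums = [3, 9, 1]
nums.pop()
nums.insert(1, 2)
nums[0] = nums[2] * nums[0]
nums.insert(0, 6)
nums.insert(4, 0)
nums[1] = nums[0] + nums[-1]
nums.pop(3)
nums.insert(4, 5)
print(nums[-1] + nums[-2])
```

pop() removes 1 → [3, 9]
insert 2 at 1 → [3, 2, 9]
nums[0] = nums[2]*nums[0] = 9*3 = 27 → [27, 2, 9]
insert 6 at 0 → [6, 27, 2, 9]
insert 0 at 4 → [6, 27, 2, 9, 0]
nums[1] = nums[0]+nums[-1] = 6+0 = 6 → [6, 6, 2, 9, 0]
pop(3) removes 9 → [6, 6, 2, 0]
insert 5 at 4 → [6, 6, 2, 0, 5]
nums[-1]+nums[-2] = 5+0 = 5

5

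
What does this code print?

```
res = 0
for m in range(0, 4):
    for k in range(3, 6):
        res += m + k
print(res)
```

66

m=0,k=3: res = 0+3 = 3
m=0,k=4: res = 3+4 = 7
m=0,k=5: res = 7+5 = 12
m=1,k=3: res = 12+4 = 16
m=1,k=4: res = 16+5 = 21
m=1,k=5: res = 21+6 = 27
m=2,k=3: res = 27+5 = 32
m=2,k=4: res = 32+6 = 38
m=2,k=5: res = 38+7 = 45
m=3,k=3: res = 45+6 = 51
m=3,k=4: res = 51+7 = 58
m=3,k=5: res = 58+8 = 66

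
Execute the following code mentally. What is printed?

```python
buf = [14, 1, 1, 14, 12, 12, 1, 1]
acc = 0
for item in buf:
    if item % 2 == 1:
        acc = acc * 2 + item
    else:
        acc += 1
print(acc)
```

43

item=14: not odd, acc = 0+1 = 1
item=1: odd, acc = 1*2+1 = 3
item=1: odd, acc = 3*2+1 = 7
item=14: not odd, acc = 7+1 = 8
item=12: not odd, acc = 8+1 = 9
item=12: not odd, acc = 9+1 = 10
item=1: odd, acc = 10*2+1 = 21
item=1: odd, acc = 21*2+1 = 43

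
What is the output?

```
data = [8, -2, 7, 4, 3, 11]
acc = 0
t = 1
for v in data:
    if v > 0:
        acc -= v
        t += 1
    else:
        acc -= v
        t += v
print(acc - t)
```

v=8: >0, acc = 0-8 = -8; t=2
v=-2: not >0, acc = (-8)-(-2) = -6; t=0
v=7: >0, acc = (-6)-7 = -13; t=1
v=4: >0, acc = (-13)-4 = -17; t=2
v=3: >0, acc = (-17)-3 = -20; t=3
v=11: >0, acc = (-20)-11 = -31; t=4
acc-t = (-31)-4 = -35

-35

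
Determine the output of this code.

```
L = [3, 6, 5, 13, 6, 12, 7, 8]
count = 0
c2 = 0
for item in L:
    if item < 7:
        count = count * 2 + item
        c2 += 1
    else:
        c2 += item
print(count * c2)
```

item=3: <7, count = 0*2+3 = 3; c2=1
item=6: <7, count = 3*2+6 = 12; c2=2
item=5: <7, count = 12*2+5 = 29; c2=3
item=13: not <7; c2=16
item=6: <7, count = 29*2+6 = 64; c2=17
item=12: not <7; c2=29
item=7: not <7; c2=36
item=8: not <7; c2=44
count*c2 = 64*44 = 2816

2816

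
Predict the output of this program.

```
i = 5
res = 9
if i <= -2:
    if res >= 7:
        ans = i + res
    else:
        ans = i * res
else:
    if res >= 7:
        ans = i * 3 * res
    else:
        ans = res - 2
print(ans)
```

135

i=5, res=9
i <= -2 is False; res >= 7 is True
→ ans = i * 3 * res = 135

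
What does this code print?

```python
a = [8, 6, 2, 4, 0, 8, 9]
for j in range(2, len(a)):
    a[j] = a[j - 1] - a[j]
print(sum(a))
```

-7

j=2: a[2] = 6-2 = 4 → [8, 6, 4, 4, 0, 8, 9]
j=3: a[3] = 4-4 = 0 → [8, 6, 4, 0, 0, 8, 9]
j=4: a[4] = 0-0 = 0 → [8, 6, 4, 0, 0, 8, 9]
j=5: a[5] = 0-8 = -8 → [8, 6, 4, 0, 0, -8, 9]
j=6: a[6] = (-8)-9 = -17 → [8, 6, 4, 0, 0, -8, -17]
sum = -7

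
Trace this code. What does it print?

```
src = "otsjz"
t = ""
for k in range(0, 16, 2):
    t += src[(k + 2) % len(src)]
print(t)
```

sztjoszt

k=0: add src[2]='s' → 's'
k=2: add src[4]='z' → 'sz'
k=4: add src[1]='t' → 'szt'
k=6: add src[3]='j' → 'sztj'
k=8: add src[0]='o' → 'sztjo'
k=10: add src[2]='s' → 'sztjos'
k=12: add src[4]='z' → 'sztjosz'
k=14: add src[1]='t' → 'sztjoszt'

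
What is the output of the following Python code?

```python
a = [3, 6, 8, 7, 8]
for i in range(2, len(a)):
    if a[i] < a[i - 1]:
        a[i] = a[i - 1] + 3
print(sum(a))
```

42

i=2: 8>=6, unchanged → [3, 6, 8, 7, 8]
i=3: 7<8, a[3] = 8+3 = 11 → [3, 6, 8, 11, 8]
i=4: 8<11, a[4] = 11+3 = 14 → [3, 6, 8, 11, 14]
sum = 42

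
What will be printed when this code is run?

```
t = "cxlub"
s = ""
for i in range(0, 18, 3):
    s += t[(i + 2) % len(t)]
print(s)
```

lcuxbl

i=0: add t[2]='l' → 'l'
i=3: add t[0]='c' → 'lc'
i=6: add t[3]='u' → 'lcu'
i=9: add t[1]='x' → 'lcux'
i=12: add t[4]='b' → 'lcuxb'
i=15: add t[2]='l' → 'lcuxbl'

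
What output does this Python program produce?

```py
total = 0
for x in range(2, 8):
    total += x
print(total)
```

x=2: total = 0+2 = 2
x=3: total = 2+3 = 5
x=4: total = 5+4 = 9
x=5: total = 9+5 = 14
x=6: total = 14+6 = 20
x=7: total = 20+7 = 27

27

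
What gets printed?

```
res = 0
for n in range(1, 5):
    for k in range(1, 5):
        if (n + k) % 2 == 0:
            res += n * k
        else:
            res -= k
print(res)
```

32

n=1,k=1: even sum, res = 0+1 = 1
n=1,k=2: odd sum, res = 1-2 = -1
n=1,k=3: even sum, res = (-1)+3 = 2
n=1,k=4: odd sum, res = 2-4 = -2
n=2,k=1: odd sum, res = (-2)-1 = -3
n=2,k=2: even sum, res = (-3)+4 = 1
n=2,k=3: odd sum, res = 1-3 = -2
n=2,k=4: even sum, res = (-2)+8 = 6
n=3,k=1: even sum, res = 6+3 = 9
n=3,k=2: odd sum, res = 9-2 = 7
n=3,k=3: even sum, res = 7+9 = 16
n=3,k=4: odd sum, res = 16-4 = 12
n=4,k=1: odd sum, res = 12-1 = 11
n=4,k=2: even sum, res = 11+8 = 19
n=4,k=3: odd sum, res = 19-3 = 16
n=4,k=4: even sum, res = 16+16 = 32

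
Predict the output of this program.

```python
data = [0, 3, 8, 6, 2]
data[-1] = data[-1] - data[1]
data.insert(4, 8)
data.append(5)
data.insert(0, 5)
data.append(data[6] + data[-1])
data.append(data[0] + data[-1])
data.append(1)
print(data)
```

data[-1] = data[-1]-data[1] = 2-3 = -1 → [0, 3, 8, 6, -1]
insert 8 at 4 → [0, 3, 8, 6, 8, -1]
append 5 → [0, 3, 8, 6, 8, -1, 5]
insert 5 at 0 → [5, 0, 3, 8, 6, 8, -1, 5]
append data[6]+data[-1] = (-1)+5 = 4 → [5, 0, 3, 8, 6, 8, -1, 5, 4]
append data[0]+data[-1] = 5+4 = 9 → [5, 0, 3, 8, 6, 8, -1, 5, 4, 9]
append 1 → [5, 0, 3, 8, 6, 8, -1, 5, 4, 9, 1]

[5, 0, 3, 8, 6, 8, -1, 5, 4, 9, 1]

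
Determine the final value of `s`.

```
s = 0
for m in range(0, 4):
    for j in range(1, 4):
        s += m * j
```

36

m=0,j=1: s = 0+0 = 0
m=0,j=2: s = 0+0 = 0
m=0,j=3: s = 0+0 = 0
m=1,j=1: s = 0+1 = 1
m=1,j=2: s = 1+2 = 3
m=1,j=3: s = 3+3 = 6
m=2,j=1: s = 6+2 = 8
m=2,j=2: s = 8+4 = 12
m=2,j=3: s = 12+6 = 18
m=3,j=1: s = 18+3 = 21
m=3,j=2: s = 21+6 = 27
m=3,j=3: s = 27+9 = 36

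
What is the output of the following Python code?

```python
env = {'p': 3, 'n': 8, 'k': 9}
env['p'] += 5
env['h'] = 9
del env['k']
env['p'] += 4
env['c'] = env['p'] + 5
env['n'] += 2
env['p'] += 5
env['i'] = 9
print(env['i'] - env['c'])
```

env['p'] = 3+5 = 8 → {'p': 8, 'n': 8, 'k': 9}
env['h'] = 9 → {'p': 8, 'n': 8, 'k': 9, 'h': 9}
del 'k' → {'p': 8, 'n': 8, 'h': 9}
env['p'] = 8+4 = 12 → {'p': 12, 'n': 8, 'h': 9}
env['c'] = env['p']+5 = 17 → {'p': 12, 'n': 8, 'h': 9, 'c': 17}
env['n'] = 8+2 = 10 → {'p': 12, 'n': 10, 'h': 9, 'c': 17}
env['p'] = 12+5 = 17 → {'p': 17, 'n': 10, 'h': 9, 'c': 17}
env['i'] = 9 → {'p': 17, 'n': 10, 'h': 9, 'c': 17, 'i': 9}
env['i']-env['c'] = 9-17 = -8

-8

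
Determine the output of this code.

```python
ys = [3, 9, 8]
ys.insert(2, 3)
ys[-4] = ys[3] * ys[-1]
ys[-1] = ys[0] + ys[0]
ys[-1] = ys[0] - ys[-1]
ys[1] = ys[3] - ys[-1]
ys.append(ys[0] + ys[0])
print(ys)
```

[64, 0, 3, -64, 128]

insert 3 at 2 → [3, 9, 3, 8]
ys[-4] = ys[3]*ys[-1] = 8*8 = 64 → [64, 9, 3, 8]
ys[-1] = ys[0]+ys[0] = 64+64 = 128 → [64, 9, 3, 128]
ys[-1] = ys[0]-ys[-1] = 64-128 = -64 → [64, 9, 3, -64]
ys[1] = ys[3]-ys[-1] = (-64)-(-64) = 0 → [64, 0, 3, -64]
append ys[0]+ys[0] = 64+64 = 128 → [64, 0, 3, -64, 128]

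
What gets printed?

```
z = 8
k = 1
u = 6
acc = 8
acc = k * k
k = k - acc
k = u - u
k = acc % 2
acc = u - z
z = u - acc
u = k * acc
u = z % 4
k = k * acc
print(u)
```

0

acc = 1*1 = 1
k = 1-1 = 0
k = 6-6 = 0
k = 1%2 = 1
acc = 6-8 = -2
z = 6-(-2) = 8
u = 1*(-2) = -2
u = 8%4 = 0
k = 1*(-2) = -2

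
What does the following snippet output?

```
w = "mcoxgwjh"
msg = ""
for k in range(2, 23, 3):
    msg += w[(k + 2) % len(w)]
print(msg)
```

ghowmxj

k=2: add w[4]='g' → 'g'
k=5: add w[7]='h' → 'gh'
k=8: add w[2]='o' → 'gho'
k=11: add w[5]='w' → 'ghow'
k=14: add w[0]='m' → 'ghowm'
k=17: add w[3]='x' → 'ghowmx'
k=20: add w[6]='j' → 'ghowmxj'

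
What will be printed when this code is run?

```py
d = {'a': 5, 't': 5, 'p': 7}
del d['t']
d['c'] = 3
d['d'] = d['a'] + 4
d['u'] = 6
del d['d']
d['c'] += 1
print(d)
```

del 't' → {'a': 5, 'p': 7}
d['c'] = 3 → {'a': 5, 'p': 7, 'c': 3}
d['d'] = d['a']+4 = 9 → {'a': 5, 'p': 7, 'c': 3, 'd': 9}
d['u'] = 6 → {'a': 5, 'p': 7, 'c': 3, 'd': 9, 'u': 6}
del 'd' → {'a': 5, 'p': 7, 'c': 3, 'u': 6}
d['c'] = 3+1 = 4 → {'a': 5, 'p': 7, 'c': 4, 'u': 6}

{'a': 5, 'p': 7, 'c': 4, 'u': 6}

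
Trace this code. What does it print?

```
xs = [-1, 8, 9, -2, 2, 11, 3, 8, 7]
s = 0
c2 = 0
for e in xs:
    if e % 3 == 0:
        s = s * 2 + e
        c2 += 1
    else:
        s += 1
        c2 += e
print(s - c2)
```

e=-1: not %3==0, s = 0+1 = 1; c2=-1
e=8: not %3==0, s = 1+1 = 2; c2=7
e=9: %3==0, s = 2*2+9 = 13; c2=8
e=-2: not %3==0, s = 13+1 = 14; c2=6
e=2: not %3==0, s = 14+1 = 15; c2=8
e=11: not %3==0, s = 15+1 = 16; c2=19
e=3: %3==0, s = 16*2+3 = 35; c2=20
e=8: not %3==0, s = 35+1 = 36; c2=28
e=7: not %3==0, s = 36+1 = 37; c2=35
s-c2 = 37-35 = 2

2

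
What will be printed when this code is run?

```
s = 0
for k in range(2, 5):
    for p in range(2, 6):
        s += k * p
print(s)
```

k=2,p=2: s = 0+4 = 4
k=2,p=3: s = 4+6 = 10
k=2,p=4: s = 10+8 = 18
k=2,p=5: s = 18+10 = 28
k=3,p=2: s = 28+6 = 34
k=3,p=3: s = 34+9 = 43
k=3,p=4: s = 43+12 = 55
k=3,p=5: s = 55+15 = 70
k=4,p=2: s = 70+8 = 78
k=4,p=3: s = 78+12 = 90
k=4,p=4: s = 90+16 = 106
k=4,p=5: s = 106+20 = 126

126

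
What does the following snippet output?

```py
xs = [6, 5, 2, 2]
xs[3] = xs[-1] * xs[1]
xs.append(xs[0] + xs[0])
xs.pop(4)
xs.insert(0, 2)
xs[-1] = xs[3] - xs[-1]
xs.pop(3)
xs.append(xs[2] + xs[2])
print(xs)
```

[2, 6, 5, -8, 10]

xs[3] = xs[-1]*xs[1] = 2*5 = 10 → [6, 5, 2, 10]
append xs[0]+xs[0] = 6+6 = 12 → [6, 5, 2, 10, 12]
pop(4) removes 12 → [6, 5, 2, 10]
insert 2 at 0 → [2, 6, 5, 2, 10]
xs[-1] = xs[3]-xs[-1] = 2-10 = -8 → [2, 6, 5, 2, -8]
pop(3) removes 2 → [2, 6, 5, -8]
append xs[2]+xs[2] = 5+5 = 10 → [2, 6, 5, -8, 10]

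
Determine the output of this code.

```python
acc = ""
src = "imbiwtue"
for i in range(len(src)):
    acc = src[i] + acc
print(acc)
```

i=0: prepend 'i' → 'i'
i=1: prepend 'm' → 'mi'
i=2: prepend 'b' → 'bmi'
i=3: prepend 'i' → 'ibmi'
i=4: prepend 'w' → 'wibmi'
i=5: prepend 't' → 'twibmi'
i=6: prepend 'u' → 'utwibmi'
i=7: prepend 'e' → 'eutwibmi'

eutwibmi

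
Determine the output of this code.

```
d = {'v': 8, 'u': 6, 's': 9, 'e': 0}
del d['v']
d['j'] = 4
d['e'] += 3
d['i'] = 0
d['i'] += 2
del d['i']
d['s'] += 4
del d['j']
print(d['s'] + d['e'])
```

del 'v' → {'u': 6, 's': 9, 'e': 0}
d['j'] = 4 → {'u': 6, 's': 9, 'e': 0, 'j': 4}
d['e'] = 0+3 = 3 → {'u': 6, 's': 9, 'e': 3, 'j': 4}
d['i'] = 0 → {'u': 6, 's': 9, 'e': 3, 'j': 4, 'i': 0}
d['i'] = 0+2 = 2 → {'u': 6, 's': 9, 'e': 3, 'j': 4, 'i': 2}
del 'i' → {'u': 6, 's': 9, 'e': 3, 'j': 4}
d['s'] = 9+4 = 13 → {'u': 6, 's': 13, 'e': 3, 'j': 4}
del 'j' → {'u': 6, 's': 13, 'e': 3}
d['s']+d['e'] = 13+3 = 16

16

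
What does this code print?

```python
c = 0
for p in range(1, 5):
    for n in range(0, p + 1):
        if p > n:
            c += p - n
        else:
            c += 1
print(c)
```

24

p=1,n=0: 1>0, c = 0+1 = 1
p=1,n=1: not 1>1, c = 1+1 = 2
p=2,n=0: 2>0, c = 2+2 = 4
p=2,n=1: 2>1, c = 4+1 = 5
p=2,n=2: not 2>2, c = 5+1 = 6
p=3,n=0: 3>0, c = 6+3 = 9
p=3,n=1: 3>1, c = 9+2 = 11
p=3,n=2: 3>2, c = 11+1 = 12
p=3,n=3: not 3>3, c = 12+1 = 13
p=4,n=0: 4>0, c = 13+4 = 17
p=4,n=1: 4>1, c = 17+3 = 20
p=4,n=2: 4>2, c = 20+2 = 22
p=4,n=3: 4>3, c = 22+1 = 23
p=4,n=4: not 4>4, c = 23+1 = 24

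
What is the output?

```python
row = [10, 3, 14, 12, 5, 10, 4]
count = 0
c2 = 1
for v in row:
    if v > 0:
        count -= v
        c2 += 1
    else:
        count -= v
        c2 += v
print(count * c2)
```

-464

v=10: >0, count = 0-10 = -10; c2=2
v=3: >0, count = (-10)-3 = -13; c2=3
v=14: >0, count = (-13)-14 = -27; c2=4
v=12: >0, count = (-27)-12 = -39; c2=5
v=5: >0, count = (-39)-5 = -44; c2=6
v=10: >0, count = (-44)-10 = -54; c2=7
v=4: >0, count = (-54)-4 = -58; c2=8
count*c2 = (-58)*8 = -464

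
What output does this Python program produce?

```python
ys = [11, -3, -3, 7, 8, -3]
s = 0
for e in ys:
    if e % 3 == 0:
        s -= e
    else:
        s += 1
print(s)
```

e=11: not %3==0, s = 0+1 = 1
e=-3: %3==0, s = 1-(-3) = 4
e=-3: %3==0, s = 4-(-3) = 7
e=7: not %3==0, s = 7+1 = 8
e=8: not %3==0, s = 8+1 = 9
e=-3: %3==0, s = 9-(-3) = 12

12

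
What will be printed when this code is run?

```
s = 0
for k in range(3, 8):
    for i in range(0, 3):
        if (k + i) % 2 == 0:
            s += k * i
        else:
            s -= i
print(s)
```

k=3,i=0: odd sum, s = 0-0 = 0
k=3,i=1: even sum, s = 0+3 = 3
k=3,i=2: odd sum, s = 3-2 = 1
k=4,i=0: even sum, s = 1+0 = 1
k=4,i=1: odd sum, s = 1-1 = 0
k=4,i=2: even sum, s = 0+8 = 8
k=5,i=0: odd sum, s = 8-0 = 8
k=5,i=1: even sum, s = 8+5 = 13
k=5,i=2: odd sum, s = 13-2 = 11
k=6,i=0: even sum, s = 11+0 = 11
k=6,i=1: odd sum, s = 11-1 = 10
k=6,i=2: even sum, s = 10+12 = 22
k=7,i=0: odd sum, s = 22-0 = 22
k=7,i=1: even sum, s = 22+7 = 29
k=7,i=2: odd sum, s = 29-2 = 27

27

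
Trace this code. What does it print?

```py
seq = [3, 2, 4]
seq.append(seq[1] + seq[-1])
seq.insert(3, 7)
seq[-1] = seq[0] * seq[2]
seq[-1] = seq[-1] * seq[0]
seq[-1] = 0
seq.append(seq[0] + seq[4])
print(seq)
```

append seq[1]+seq[-1] = 2+4 = 6 → [3, 2, 4, 6]
insert 7 at 3 → [3, 2, 4, 7, 6]
seq[-1] = seq[0]*seq[2] = 3*4 = 12 → [3, 2, 4, 7, 12]
seq[-1] = seq[-1]*seq[0] = 12*3 = 36 → [3, 2, 4, 7, 36]
seq[-1] = 0 → [3, 2, 4, 7, 0]
append seq[0]+seq[4] = 3+0 = 3 → [3, 2, 4, 7, 0, 3]

[3, 2, 4, 7, 0, 3]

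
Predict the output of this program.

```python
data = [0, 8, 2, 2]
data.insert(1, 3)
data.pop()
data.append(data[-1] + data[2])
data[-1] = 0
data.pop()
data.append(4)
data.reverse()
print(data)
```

[4, 2, 8, 3, 0]

insert 3 at 1 → [0, 3, 8, 2, 2]
pop() removes 2 → [0, 3, 8, 2]
append data[-1]+data[2] = 2+8 = 10 → [0, 3, 8, 2, 10]
data[-1] = 0 → [0, 3, 8, 2, 0]
pop() removes 0 → [0, 3, 8, 2]
append 4 → [0, 3, 8, 2, 4]
reverse → [4, 2, 8, 3, 0]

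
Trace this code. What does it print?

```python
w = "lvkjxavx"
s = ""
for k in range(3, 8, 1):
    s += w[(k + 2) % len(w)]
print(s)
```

avxlv

k=3: add w[5]='a' → 'a'
k=4: add w[6]='v' → 'av'
k=5: add w[7]='x' → 'avx'
k=6: add w[0]='l' → 'avxl'
k=7: add w[1]='v' → 'avxlv'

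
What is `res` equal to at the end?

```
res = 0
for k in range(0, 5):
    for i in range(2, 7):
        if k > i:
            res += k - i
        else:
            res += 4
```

92

k=0,i=2: not 0>2, res = 0+4 = 4
k=0,i=3: not 0>3, res = 4+4 = 8
k=0,i=4: not 0>4, res = 8+4 = 12
k=0,i=5: not 0>5, res = 12+4 = 16
k=0,i=6: not 0>6, res = 16+4 = 20
k=1,i=2: not 1>2, res = 20+4 = 24
k=1,i=3: not 1>3, res = 24+4 = 28
k=1,i=4: not 1>4, res = 28+4 = 32
k=1,i=5: not 1>5, res = 32+4 = 36
k=1,i=6: not 1>6, res = 36+4 = 40
k=2,i=2: not 2>2, res = 40+4 = 44
k=2,i=3: not 2>3, res = 44+4 = 48
k=2,i=4: not 2>4, res = 48+4 = 52
k=2,i=5: not 2>5, res = 52+4 = 56
k=2,i=6: not 2>6, res = 56+4 = 60
k=3,i=2: 3>2, res = 60+1 = 61
k=3,i=3: not 3>3, res = 61+4 = 65
k=3,i=4: not 3>4, res = 65+4 = 69
k=3,i=5: not 3>5, res = 69+4 = 73
k=3,i=6: not 3>6, res = 73+4 = 77
k=4,i=2: 4>2, res = 77+2 = 79
k=4,i=3: 4>3, res = 79+1 = 80
k=4,i=4: not 4>4, res = 80+4 = 84
k=4,i=5: not 4>5, res = 84+4 = 88
k=4,i=6: not 4>6, res = 88+4 = 92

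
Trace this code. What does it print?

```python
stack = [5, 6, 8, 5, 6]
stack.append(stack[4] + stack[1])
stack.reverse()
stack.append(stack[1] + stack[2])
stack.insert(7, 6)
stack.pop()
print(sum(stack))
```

append stack[4]+stack[1] = 6+6 = 12 → [5, 6, 8, 5, 6, 12]
reverse → [12, 6, 5, 8, 6, 5]
append stack[1]+stack[2] = 6+5 = 11 → [12, 6, 5, 8, 6, 5, 11]
insert 6 at 7 → [12, 6, 5, 8, 6, 5, 11, 6]
pop() removes 6 → [12, 6, 5, 8, 6, 5, 11]
sum = 53

53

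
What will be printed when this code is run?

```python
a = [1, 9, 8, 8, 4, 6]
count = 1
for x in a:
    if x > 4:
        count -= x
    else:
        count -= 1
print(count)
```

-32

x=1: not >4, count = 1-1 = 0
x=9: >4, count = 0-9 = -9
x=8: >4, count = (-9)-8 = -17
x=8: >4, count = (-17)-8 = -25
x=4: not >4, count = (-25)-1 = -26
x=6: >4, count = (-26)-6 = -32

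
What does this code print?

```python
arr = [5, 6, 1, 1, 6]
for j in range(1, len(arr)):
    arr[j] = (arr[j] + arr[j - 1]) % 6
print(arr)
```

j=1: arr[1] = (6+5)%6 = 5 → [5, 5, 1, 1, 6]
j=2: arr[2] = (1+5)%6 = 0 → [5, 5, 0, 1, 6]
j=3: arr[3] = (1+0)%6 = 1 → [5, 5, 0, 1, 6]
j=4: arr[4] = (6+1)%6 = 1 → [5, 5, 0, 1, 1]

[5, 5, 0, 1, 1]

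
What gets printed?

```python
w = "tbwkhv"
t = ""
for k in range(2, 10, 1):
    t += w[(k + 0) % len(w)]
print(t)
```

wkhvtbwk

k=2: add w[2]='w' → 'w'
k=3: add w[3]='k' → 'wk'
k=4: add w[4]='h' → 'wkh'
k=5: add w[5]='v' → 'wkhv'
k=6: add w[0]='t' → 'wkhvt'
k=7: add w[1]='b' → 'wkhvtb'
k=8: add w[2]='w' → 'wkhvtbw'
k=9: add w[3]='k' → 'wkhvtbwk'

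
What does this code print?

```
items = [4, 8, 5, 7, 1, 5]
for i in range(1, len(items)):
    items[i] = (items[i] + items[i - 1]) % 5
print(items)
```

i=1: items[1] = (8+4)%5 = 2 → [4, 2, 5, 7, 1, 5]
i=2: items[2] = (5+2)%5 = 2 → [4, 2, 2, 7, 1, 5]
i=3: items[3] = (7+2)%5 = 4 → [4, 2, 2, 4, 1, 5]
i=4: items[4] = (1+4)%5 = 0 → [4, 2, 2, 4, 0, 5]
i=5: items[5] = (5+0)%5 = 0 → [4, 2, 2, 4, 0, 0]

[4, 2, 2, 4, 0, 0]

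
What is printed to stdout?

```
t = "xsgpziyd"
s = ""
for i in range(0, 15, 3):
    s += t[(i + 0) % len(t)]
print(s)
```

i=0: add t[0]='x' → 'x'
i=3: add t[3]='p' → 'xp'
i=6: add t[6]='y' → 'xpy'
i=9: add t[1]='s' → 'xpys'
i=12: add t[4]='z' → 'xpysz'

xpysz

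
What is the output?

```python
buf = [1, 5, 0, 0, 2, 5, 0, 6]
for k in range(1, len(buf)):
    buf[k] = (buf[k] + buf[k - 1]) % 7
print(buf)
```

[1, 6, 6, 6, 1, 6, 6, 5]

k=1: buf[1] = (5+1)%7 = 6 → [1, 6, 0, 0, 2, 5, 0, 6]
k=2: buf[2] = (0+6)%7 = 6 → [1, 6, 6, 0, 2, 5, 0, 6]
k=3: buf[3] = (0+6)%7 = 6 → [1, 6, 6, 6, 2, 5, 0, 6]
k=4: buf[4] = (2+6)%7 = 1 → [1, 6, 6, 6, 1, 5, 0, 6]
k=5: buf[5] = (5+1)%7 = 6 → [1, 6, 6, 6, 1, 6, 0, 6]
k=6: buf[6] = (0+6)%7 = 6 → [1, 6, 6, 6, 1, 6, 6, 6]
k=7: buf[7] = (6+6)%7 = 5 → [1, 6, 6, 6, 1, 6, 6, 5]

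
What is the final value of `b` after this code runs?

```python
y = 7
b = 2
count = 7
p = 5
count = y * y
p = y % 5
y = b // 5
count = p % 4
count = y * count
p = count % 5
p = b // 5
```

count = 7*7 = 49
p = 7%5 = 2
y = 2//5 = 0
count = 2%4 = 2
count = 0*2 = 0
p = 0%5 = 0
p = 2//5 = 0

2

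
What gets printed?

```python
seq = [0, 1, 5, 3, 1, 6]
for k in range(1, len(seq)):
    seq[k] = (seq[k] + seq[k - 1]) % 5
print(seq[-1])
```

1

k=1: seq[1] = (1+0)%5 = 1 → [0, 1, 5, 3, 1, 6]
k=2: seq[2] = (5+1)%5 = 1 → [0, 1, 1, 3, 1, 6]
k=3: seq[3] = (3+1)%5 = 4 → [0, 1, 1, 4, 1, 6]
k=4: seq[4] = (1+4)%5 = 0 → [0, 1, 1, 4, 0, 6]
k=5: seq[5] = (6+0)%5 = 1 → [0, 1, 1, 4, 0, 1]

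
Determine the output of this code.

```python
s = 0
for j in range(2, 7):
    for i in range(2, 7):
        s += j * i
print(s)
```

400

j=2,i=2: s = 0+4 = 4
j=2,i=3: s = 4+6 = 10
j=2,i=4: s = 10+8 = 18
j=2,i=5: s = 18+10 = 28
j=2,i=6: s = 28+12 = 40
j=3,i=2: s = 40+6 = 46
j=3,i=3: s = 46+9 = 55
j=3,i=4: s = 55+12 = 67
j=3,i=5: s = 67+15 = 82
j=3,i=6: s = 82+18 = 100
j=4,i=2: s = 100+8 = 108
j=4,i=3: s = 108+12 = 120
j=4,i=4: s = 120+16 = 136
j=4,i=5: s = 136+20 = 156
j=4,i=6: s = 156+24 = 180
j=5,i=2: s = 180+10 = 190
j=5,i=3: s = 190+15 = 205
j=5,i=4: s = 205+20 = 225
j=5,i=5: s = 225+25 = 250
j=5,i=6: s = 250+30 = 280
j=6,i=2: s = 280+12 = 292
j=6,i=3: s = 292+18 = 310
j=6,i=4: s = 310+24 = 334
j=6,i=5: s = 334+30 = 364
j=6,i=6: s = 364+36 = 400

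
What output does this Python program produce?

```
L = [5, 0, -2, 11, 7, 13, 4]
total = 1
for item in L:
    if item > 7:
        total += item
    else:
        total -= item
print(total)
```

item=5: not >7, total = 1-5 = -4
item=0: not >7, total = (-4)-0 = -4
item=-2: not >7, total = (-4)-(-2) = -2
item=11: >7, total = (-2)+11 = 9
item=7: not >7, total = 9-7 = 2
item=13: >7, total = 2+13 = 15
item=4: not >7, total = 15-4 = 11

11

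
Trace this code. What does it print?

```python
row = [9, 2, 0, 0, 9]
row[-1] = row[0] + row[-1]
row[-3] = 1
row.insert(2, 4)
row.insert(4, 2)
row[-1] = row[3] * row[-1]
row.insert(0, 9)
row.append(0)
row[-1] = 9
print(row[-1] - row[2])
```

row[-1] = row[0]+row[-1] = 9+9 = 18 → [9, 2, 0, 0, 18]
row[-3] = 1 → [9, 2, 1, 0, 18]
insert 4 at 2 → [9, 2, 4, 1, 0, 18]
insert 2 at 4 → [9, 2, 4, 1, 2, 0, 18]
row[-1] = row[3]*row[-1] = 1*18 = 18 → [9, 2, 4, 1, 2, 0, 18]
insert 9 at 0 → [9, 9, 2, 4, 1, 2, 0, 18]
append 0 → [9, 9, 2, 4, 1, 2, 0, 18, 0]
row[-1] = 9 → [9, 9, 2, 4, 1, 2, 0, 18, 9]
row[-1]-row[2] = 9-2 = 7

7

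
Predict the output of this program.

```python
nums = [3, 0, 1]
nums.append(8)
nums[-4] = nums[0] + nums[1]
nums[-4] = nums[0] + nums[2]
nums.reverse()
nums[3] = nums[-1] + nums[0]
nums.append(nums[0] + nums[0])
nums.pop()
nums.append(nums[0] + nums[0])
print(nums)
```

append 8 → [3, 0, 1, 8]
nums[-4] = nums[0]+nums[1] = 3+0 = 3 → [3, 0, 1, 8]
nums[-4] = nums[0]+nums[2] = 3+1 = 4 → [4, 0, 1, 8]
reverse → [8, 1, 0, 4]
nums[3] = nums[-1]+nums[0] = 4+8 = 12 → [8, 1, 0, 12]
append nums[0]+nums[0] = 8+8 = 16 → [8, 1, 0, 12, 16]
pop() removes 16 → [8, 1, 0, 12]
append nums[0]+nums[0] = 8+8 = 16 → [8, 1, 0, 12, 16]

[8, 1, 0, 12, 16]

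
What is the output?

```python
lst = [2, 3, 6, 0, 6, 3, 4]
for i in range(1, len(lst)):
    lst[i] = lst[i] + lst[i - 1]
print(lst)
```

[2, 5, 11, 11, 17, 20, 24]

i=1: lst[1] = 3+2 = 5 → [2, 5, 6, 0, 6, 3, 4]
i=2: lst[2] = 6+5 = 11 → [2, 5, 11, 0, 6, 3, 4]
i=3: lst[3] = 0+11 = 11 → [2, 5, 11, 11, 6, 3, 4]
i=4: lst[4] = 6+11 = 17 → [2, 5, 11, 11, 17, 3, 4]
i=5: lst[5] = 3+17 = 20 → [2, 5, 11, 11, 17, 20, 4]
i=6: lst[6] = 4+20 = 24 → [2, 5, 11, 11, 17, 20, 24]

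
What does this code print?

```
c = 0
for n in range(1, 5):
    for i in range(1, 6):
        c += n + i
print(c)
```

110

n=1,i=1: c = 0+2 = 2
n=1,i=2: c = 2+3 = 5
n=1,i=3: c = 5+4 = 9
n=1,i=4: c = 9+5 = 14
n=1,i=5: c = 14+6 = 20
n=2,i=1: c = 20+3 = 23
n=2,i=2: c = 23+4 = 27
n=2,i=3: c = 27+5 = 32
n=2,i=4: c = 32+6 = 38
n=2,i=5: c = 38+7 = 45
n=3,i=1: c = 45+4 = 49
n=3,i=2: c = 49+5 = 54
n=3,i=3: c = 54+6 = 60
n=3,i=4: c = 60+7 = 67
n=3,i=5: c = 67+8 = 75
n=4,i=1: c = 75+5 = 80
n=4,i=2: c = 80+6 = 86
n=4,i=3: c = 86+7 = 93
n=4,i=4: c = 93+8 = 101
n=4,i=5: c = 101+9 = 110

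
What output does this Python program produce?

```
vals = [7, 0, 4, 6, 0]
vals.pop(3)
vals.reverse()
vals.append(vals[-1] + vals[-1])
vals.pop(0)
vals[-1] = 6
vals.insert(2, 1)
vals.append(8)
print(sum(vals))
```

26

pop(3) removes 6 → [7, 0, 4, 0]
reverse → [0, 4, 0, 7]
append vals[-1]+vals[-1] = 7+7 = 14 → [0, 4, 0, 7, 14]
pop(0) removes 0 → [4, 0, 7, 14]
vals[-1] = 6 → [4, 0, 7, 6]
insert 1 at 2 → [4, 0, 1, 7, 6]
append 8 → [4, 0, 1, 7, 6, 8]
sum = 26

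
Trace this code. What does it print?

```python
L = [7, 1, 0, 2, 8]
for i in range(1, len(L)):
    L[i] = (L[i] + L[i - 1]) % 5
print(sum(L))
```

16

i=1: L[1] = (1+7)%5 = 3 → [7, 3, 0, 2, 8]
i=2: L[2] = (0+3)%5 = 3 → [7, 3, 3, 2, 8]
i=3: L[3] = (2+3)%5 = 0 → [7, 3, 3, 0, 8]
i=4: L[4] = (8+0)%5 = 3 → [7, 3, 3, 0, 3]
sum = 16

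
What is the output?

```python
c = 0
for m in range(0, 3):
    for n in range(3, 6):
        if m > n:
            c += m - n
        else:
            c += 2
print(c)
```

18

m=0,n=3: not 0>3, c = 0+2 = 2
m=0,n=4: not 0>4, c = 2+2 = 4
m=0,n=5: not 0>5, c = 4+2 = 6
m=1,n=3: not 1>3, c = 6+2 = 8
m=1,n=4: not 1>4, c = 8+2 = 10
m=1,n=5: not 1>5, c = 10+2 = 12
m=2,n=3: not 2>3, c = 12+2 = 14
m=2,n=4: not 2>4, c = 14+2 = 16
m=2,n=5: not 2>5, c = 16+2 = 18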